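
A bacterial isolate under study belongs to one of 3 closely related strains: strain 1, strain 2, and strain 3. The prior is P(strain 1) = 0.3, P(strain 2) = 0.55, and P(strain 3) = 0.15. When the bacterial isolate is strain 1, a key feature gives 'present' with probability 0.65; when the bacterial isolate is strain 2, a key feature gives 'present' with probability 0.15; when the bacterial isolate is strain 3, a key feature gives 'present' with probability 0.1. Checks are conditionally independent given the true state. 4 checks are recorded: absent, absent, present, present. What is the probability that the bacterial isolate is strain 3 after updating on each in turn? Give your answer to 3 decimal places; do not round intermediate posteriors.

Apply Bayes' rule sequentially, carrying P(strain 3) forward.
After 'absent': normaliser = 0.35·0.3000 + 0.85·0.5500 + 0.9·0.1500; P(strain 1) ≈ 0.1484, P(strain 2) ≈ 0.6608, P(strain 3) ≈ 0.1908
After 'absent': normaliser = 0.35·0.1484 + 0.85·0.6608 + 0.9·0.1908; P(strain 1) ≈ 0.0661, P(strain 2) ≈ 0.7152, P(strain 3) ≈ 0.2187
After 'present': normaliser = 0.65·0.0661 + 0.15·0.7152 + 0.1·0.2187; P(strain 1) ≈ 0.2498, P(strain 2) ≈ 0.6232, P(strain 3) ≈ 0.1270
After 'present': normaliser = 0.65·0.2498 + 0.15·0.6232 + 0.1·0.1270; P(strain 1) ≈ 0.6046, P(strain 2) ≈ 0.3481, P(strain 3) ≈ 0.0473

0.047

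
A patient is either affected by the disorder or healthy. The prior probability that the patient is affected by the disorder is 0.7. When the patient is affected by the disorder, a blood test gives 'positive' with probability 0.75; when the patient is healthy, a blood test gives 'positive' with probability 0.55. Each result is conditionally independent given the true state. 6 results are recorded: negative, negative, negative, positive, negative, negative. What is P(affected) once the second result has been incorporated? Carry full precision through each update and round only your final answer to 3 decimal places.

0.419

Apply Bayes' rule sequentially, carrying P(affected) forward.
After 'negative': P(affected) = 0.25·0.7000 / (0.25·0.7000 + 0.45·0.3000) ≈ 0.5645
After 'negative': P(affected) = 0.25·0.5645 / (0.25·0.5645 + 0.45·0.4355) ≈ 0.4187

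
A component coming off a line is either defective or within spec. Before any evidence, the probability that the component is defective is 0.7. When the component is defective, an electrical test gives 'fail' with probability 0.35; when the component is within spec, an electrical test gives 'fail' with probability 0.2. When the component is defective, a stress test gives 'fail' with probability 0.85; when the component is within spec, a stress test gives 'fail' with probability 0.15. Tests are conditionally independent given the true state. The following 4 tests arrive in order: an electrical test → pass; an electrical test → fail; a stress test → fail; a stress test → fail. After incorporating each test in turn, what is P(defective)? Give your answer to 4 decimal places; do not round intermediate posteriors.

After an electrical test='pass': P(defective) = 0.65·0.7000 / (0.65·0.7000 + 0.8·0.3000) ≈ 0.6547
After an electrical test='fail': P(defective) = 0.35·0.6547 / (0.35·0.6547 + 0.2·0.3453) ≈ 0.7684
After a stress test='fail': P(defective) = 0.85·0.7684 / (0.85·0.7684 + 0.15·0.2316) ≈ 0.9495
After a stress test='fail': P(defective) = 0.85·0.9495 / (0.85·0.9495 + 0.15·0.0505) ≈ 0.9907

0.9907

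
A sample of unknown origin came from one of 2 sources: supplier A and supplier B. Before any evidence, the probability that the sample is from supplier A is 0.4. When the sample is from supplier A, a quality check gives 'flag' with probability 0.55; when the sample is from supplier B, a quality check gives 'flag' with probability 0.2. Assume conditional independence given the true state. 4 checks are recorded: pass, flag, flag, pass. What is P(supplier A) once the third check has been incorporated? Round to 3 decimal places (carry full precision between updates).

After 'pass': P(supplier A) = 0.45·0.4000 / (0.45·0.4000 + 0.8·0.6000) ≈ 0.2727
After 'flag': P(supplier A) = 0.55·0.2727 / (0.55·0.2727 + 0.2·0.7273) ≈ 0.5077
After 'flag': P(supplier A) = 0.55·0.5077 / (0.55·0.5077 + 0.2·0.4923) ≈ 0.7393

0.739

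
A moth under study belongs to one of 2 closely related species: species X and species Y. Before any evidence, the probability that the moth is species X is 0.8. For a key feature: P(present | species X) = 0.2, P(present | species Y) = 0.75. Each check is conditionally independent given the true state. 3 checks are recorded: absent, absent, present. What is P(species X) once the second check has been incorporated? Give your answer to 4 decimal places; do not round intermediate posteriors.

Apply Bayes' rule sequentially, carrying P(species X) forward.
After 'absent': P(species X) = 0.8·0.8000 / (0.8·0.8000 + 0.25·0.2000) ≈ 0.9275
After 'absent': P(species X) = 0.8·0.9275 / (0.8·0.9275 + 0.25·0.0725) ≈ 0.9762

0.9762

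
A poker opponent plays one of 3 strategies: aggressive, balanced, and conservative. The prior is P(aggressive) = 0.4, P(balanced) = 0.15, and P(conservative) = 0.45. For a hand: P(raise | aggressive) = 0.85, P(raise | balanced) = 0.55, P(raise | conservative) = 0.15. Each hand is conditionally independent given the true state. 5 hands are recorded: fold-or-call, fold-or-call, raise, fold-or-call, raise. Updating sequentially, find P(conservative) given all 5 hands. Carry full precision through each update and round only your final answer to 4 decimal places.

0.5489

After 'fold-or-call': normaliser = 0.15·0.4000 + 0.45·0.1500 + 0.85·0.4500; P(aggressive) ≈ 0.1176, P(balanced) ≈ 0.1324, P(conservative) ≈ 0.7500
After 'fold-or-call': normaliser = 0.15·0.1176 + 0.45·0.1324 + 0.85·0.7500; P(aggressive) ≈ 0.0247, P(balanced) ≈ 0.0833, P(conservative) ≈ 0.8920
After 'raise': normaliser = 0.85·0.0247 + 0.55·0.0833 + 0.15·0.8920; P(aggressive) ≈ 0.1046, P(balanced) ≈ 0.2285, P(conservative) ≈ 0.6669
After 'fold-or-call': normaliser = 0.15·0.1046 + 0.45·0.2285 + 0.85·0.6669; P(aggressive) ≈ 0.0229, P(balanced) ≈ 0.1500, P(conservative) ≈ 0.8271
After 'raise': normaliser = 0.85·0.0229 + 0.55·0.1500 + 0.15·0.8271; P(aggressive) ≈ 0.0861, P(balanced) ≈ 0.3650, P(conservative) ≈ 0.5489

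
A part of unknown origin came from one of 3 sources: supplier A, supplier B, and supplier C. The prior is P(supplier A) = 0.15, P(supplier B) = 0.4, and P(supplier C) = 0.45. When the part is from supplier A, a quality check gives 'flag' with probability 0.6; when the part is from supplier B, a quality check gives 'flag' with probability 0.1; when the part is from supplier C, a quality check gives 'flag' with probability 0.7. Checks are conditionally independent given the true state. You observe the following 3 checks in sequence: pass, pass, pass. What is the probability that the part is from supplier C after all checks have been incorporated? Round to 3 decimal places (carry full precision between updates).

0.039

After 'pass': normaliser = 0.4·0.1500 + 0.9·0.4000 + 0.3·0.4500; P(supplier A) ≈ 0.1081, P(supplier B) ≈ 0.6486, P(supplier C) ≈ 0.2432
After 'pass': normaliser = 0.4·0.1081 + 0.9·0.6486 + 0.3·0.2432; P(supplier A) ≈ 0.0618, P(supplier B) ≈ 0.8340, P(supplier C) ≈ 0.1042
After 'pass': normaliser = 0.4·0.0618 + 0.9·0.8340 + 0.3·0.1042; P(supplier A) ≈ 0.0306, P(supplier B) ≈ 0.9306, P(supplier C) ≈ 0.0388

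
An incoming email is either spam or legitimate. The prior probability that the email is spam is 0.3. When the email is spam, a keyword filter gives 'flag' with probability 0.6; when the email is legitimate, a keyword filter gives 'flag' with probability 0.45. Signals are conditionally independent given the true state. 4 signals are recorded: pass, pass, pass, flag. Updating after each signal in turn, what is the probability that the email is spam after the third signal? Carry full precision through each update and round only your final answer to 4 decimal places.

0.1415

After 'pass': P(spam) = 0.4·0.3000 / (0.4·0.3000 + 0.55·0.7000) ≈ 0.2376
After 'pass': P(spam) = 0.4·0.2376 / (0.4·0.2376 + 0.55·0.7624) ≈ 0.1848
After 'pass': P(spam) = 0.4·0.1848 / (0.4·0.1848 + 0.55·0.8152) ≈ 0.1415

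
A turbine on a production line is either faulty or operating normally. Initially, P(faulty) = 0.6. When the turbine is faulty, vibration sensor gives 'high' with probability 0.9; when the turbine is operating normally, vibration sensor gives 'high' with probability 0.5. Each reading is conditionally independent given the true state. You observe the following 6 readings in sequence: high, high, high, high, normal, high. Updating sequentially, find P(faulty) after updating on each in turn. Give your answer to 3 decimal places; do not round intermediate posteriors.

After 'high': P(faulty) = 0.9·0.6000 / (0.9·0.6000 + 0.5·0.4000) ≈ 0.7297
After 'high': P(faulty) = 0.9·0.7297 / (0.9·0.7297 + 0.5·0.2703) ≈ 0.8294
After 'high': P(faulty) = 0.9·0.8294 / (0.9·0.8294 + 0.5·0.1706) ≈ 0.8974
After 'high': P(faulty) = 0.9·0.8974 / (0.9·0.8974 + 0.5·0.1026) ≈ 0.9403
After 'normal': P(faulty) = 0.1·0.9403 / (0.1·0.9403 + 0.5·0.0597) ≈ 0.7590
After 'high': P(faulty) = 0.9·0.7590 / (0.9·0.7590 + 0.5·0.2410) ≈ 0.8500

0.850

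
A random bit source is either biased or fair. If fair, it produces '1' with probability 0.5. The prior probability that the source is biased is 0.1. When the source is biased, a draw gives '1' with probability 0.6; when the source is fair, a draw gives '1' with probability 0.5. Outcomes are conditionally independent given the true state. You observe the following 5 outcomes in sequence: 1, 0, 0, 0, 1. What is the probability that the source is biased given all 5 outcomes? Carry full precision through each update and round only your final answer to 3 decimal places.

0.076

After '1': P(biased) = 0.6·0.1000 / (0.6·0.1000 + 0.5·0.9000) ≈ 0.1176
After '0': P(biased) = 0.4·0.1176 / (0.4·0.1176 + 0.5·0.8824) ≈ 0.0964
After '0': P(biased) = 0.4·0.0964 / (0.4·0.0964 + 0.5·0.9036) ≈ 0.0786
After '0': P(biased) = 0.4·0.0786 / (0.4·0.0786 + 0.5·0.9214) ≈ 0.0639
After '1': P(biased) = 0.6·0.0639 / (0.6·0.0639 + 0.5·0.9361) ≈ 0.0757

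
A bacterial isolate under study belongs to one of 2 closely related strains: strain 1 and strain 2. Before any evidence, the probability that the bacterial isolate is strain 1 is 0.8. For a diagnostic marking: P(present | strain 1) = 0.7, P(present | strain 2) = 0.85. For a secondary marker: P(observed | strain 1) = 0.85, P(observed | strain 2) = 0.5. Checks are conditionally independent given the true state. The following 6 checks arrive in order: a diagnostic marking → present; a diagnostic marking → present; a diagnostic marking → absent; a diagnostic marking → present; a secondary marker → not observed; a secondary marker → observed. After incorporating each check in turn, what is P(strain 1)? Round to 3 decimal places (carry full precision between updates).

After a diagnostic marking='present': P(strain 1) = 0.7·0.8000 / (0.7·0.8000 + 0.85·0.2000) ≈ 0.7671
After a diagnostic marking='present': P(strain 1) = 0.7·0.7671 / (0.7·0.7671 + 0.85·0.2329) ≈ 0.7307
After a diagnostic marking='absent': P(strain 1) = 0.3·0.7307 / (0.3·0.7307 + 0.15·0.2693) ≈ 0.8444
After a diagnostic marking='present': P(strain 1) = 0.7·0.8444 / (0.7·0.8444 + 0.85·0.1556) ≈ 0.8171
After a secondary marker='not observed': P(strain 1) = 0.15·0.8171 / (0.15·0.8171 + 0.5·0.1829) ≈ 0.5727
After a secondary marker='observed': P(strain 1) = 0.85·0.5727 / (0.85·0.5727 + 0.5·0.4273) ≈ 0.6950

0.695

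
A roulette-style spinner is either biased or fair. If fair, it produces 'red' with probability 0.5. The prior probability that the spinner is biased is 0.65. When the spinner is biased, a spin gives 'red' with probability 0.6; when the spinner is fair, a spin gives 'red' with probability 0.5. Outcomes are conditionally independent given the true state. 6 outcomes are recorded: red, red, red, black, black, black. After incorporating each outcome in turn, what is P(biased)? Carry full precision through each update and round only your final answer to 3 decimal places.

After 'red': P(biased) = 0.6·0.6500 / (0.6·0.6500 + 0.5·0.3500) ≈ 0.6903
After 'red': P(biased) = 0.6·0.6903 / (0.6·0.6903 + 0.5·0.3097) ≈ 0.7278
After 'red': P(biased) = 0.6·0.7278 / (0.6·0.7278 + 0.5·0.2722) ≈ 0.7624
After 'black': P(biased) = 0.4·0.7624 / (0.4·0.7624 + 0.5·0.2376) ≈ 0.7197
After 'black': P(biased) = 0.4·0.7197 / (0.4·0.7197 + 0.5·0.2803) ≈ 0.6725
After 'black': P(biased) = 0.4·0.6725 / (0.4·0.6725 + 0.5·0.3275) ≈ 0.6217

0.622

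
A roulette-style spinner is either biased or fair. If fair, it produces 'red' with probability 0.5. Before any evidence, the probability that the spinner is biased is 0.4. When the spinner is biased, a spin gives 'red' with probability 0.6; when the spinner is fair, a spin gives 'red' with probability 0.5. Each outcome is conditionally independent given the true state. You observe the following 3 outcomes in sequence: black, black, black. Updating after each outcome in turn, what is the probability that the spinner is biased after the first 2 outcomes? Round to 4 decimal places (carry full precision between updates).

0.2991

Apply Bayes' rule sequentially, carrying P(biased) forward.
After 'black': P(biased) = 0.4·0.4000 / (0.4·0.4000 + 0.5·0.6000) ≈ 0.3478
After 'black': P(biased) = 0.4·0.3478 / (0.4·0.3478 + 0.5·0.6522) ≈ 0.2991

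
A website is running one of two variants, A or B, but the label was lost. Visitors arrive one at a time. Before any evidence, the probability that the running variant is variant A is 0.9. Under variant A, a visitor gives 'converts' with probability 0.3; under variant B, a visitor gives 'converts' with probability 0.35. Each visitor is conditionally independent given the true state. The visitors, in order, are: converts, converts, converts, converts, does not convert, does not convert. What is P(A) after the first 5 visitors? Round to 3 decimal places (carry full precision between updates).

After 'converts': P(A) = 0.3·0.9000 / (0.3·0.9000 + 0.35·0.1000) ≈ 0.8852
After 'converts': P(A) = 0.3·0.8852 / (0.3·0.8852 + 0.35·0.1148) ≈ 0.8686
After 'converts': P(A) = 0.3·0.8686 / (0.3·0.8686 + 0.35·0.1314) ≈ 0.8500
After 'converts': P(A) = 0.3·0.8500 / (0.3·0.8500 + 0.35·0.1500) ≈ 0.8293
After 'does not convert': P(A) = 0.7·0.8293 / (0.7·0.8293 + 0.65·0.1707) ≈ 0.8395

0.840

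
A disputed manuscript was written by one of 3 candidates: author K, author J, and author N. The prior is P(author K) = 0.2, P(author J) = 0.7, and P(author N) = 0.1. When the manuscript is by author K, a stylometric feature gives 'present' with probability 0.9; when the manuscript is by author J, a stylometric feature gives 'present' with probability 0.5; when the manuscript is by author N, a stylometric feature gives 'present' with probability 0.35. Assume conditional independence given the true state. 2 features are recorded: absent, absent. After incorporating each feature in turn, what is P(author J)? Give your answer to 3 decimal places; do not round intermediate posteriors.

After 'absent': normaliser = 0.1·0.2000 + 0.5·0.7000 + 0.65·0.1000; P(author K) ≈ 0.0460, P(author J) ≈ 0.8046, P(author N) ≈ 0.1494
After 'absent': normaliser = 0.1·0.0460 + 0.5·0.8046 + 0.65·0.1494; P(author K) ≈ 0.0091, P(author J) ≈ 0.7982, P(author N) ≈ 0.1927

0.798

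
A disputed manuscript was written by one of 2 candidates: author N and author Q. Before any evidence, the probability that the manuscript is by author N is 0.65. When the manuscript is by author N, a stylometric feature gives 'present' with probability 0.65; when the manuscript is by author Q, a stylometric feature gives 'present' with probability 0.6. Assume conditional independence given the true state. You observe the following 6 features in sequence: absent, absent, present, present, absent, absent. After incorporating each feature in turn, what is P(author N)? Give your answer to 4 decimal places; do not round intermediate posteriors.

After 'absent': P(author N) = 0.35·0.6500 / (0.35·0.6500 + 0.4·0.3500) ≈ 0.6190
After 'absent': P(author N) = 0.35·0.6190 / (0.35·0.6190 + 0.4·0.3810) ≈ 0.5871
After 'present': P(author N) = 0.65·0.5871 / (0.65·0.5871 + 0.6·0.4129) ≈ 0.6064
After 'present': P(author N) = 0.65·0.6064 / (0.65·0.6064 + 0.6·0.3936) ≈ 0.6253
After 'absent': P(author N) = 0.35·0.6253 / (0.35·0.6253 + 0.4·0.3747) ≈ 0.5935
After 'absent': P(author N) = 0.35·0.5935 / (0.35·0.5935 + 0.4·0.4065) ≈ 0.5609

0.5609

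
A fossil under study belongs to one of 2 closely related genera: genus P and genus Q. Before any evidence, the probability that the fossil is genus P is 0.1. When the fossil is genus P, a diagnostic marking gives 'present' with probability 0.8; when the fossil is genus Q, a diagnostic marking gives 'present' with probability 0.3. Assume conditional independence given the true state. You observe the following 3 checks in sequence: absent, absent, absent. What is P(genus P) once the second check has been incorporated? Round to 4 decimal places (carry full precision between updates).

0.0090

Apply Bayes' rule sequentially, carrying P(genus P) forward.
After 'absent': P(genus P) = 0.2·0.1000 / (0.2·0.1000 + 0.7·0.9000) ≈ 0.0308
After 'absent': P(genus P) = 0.2·0.0308 / (0.2·0.0308 + 0.7·0.9692) ≈ 0.0090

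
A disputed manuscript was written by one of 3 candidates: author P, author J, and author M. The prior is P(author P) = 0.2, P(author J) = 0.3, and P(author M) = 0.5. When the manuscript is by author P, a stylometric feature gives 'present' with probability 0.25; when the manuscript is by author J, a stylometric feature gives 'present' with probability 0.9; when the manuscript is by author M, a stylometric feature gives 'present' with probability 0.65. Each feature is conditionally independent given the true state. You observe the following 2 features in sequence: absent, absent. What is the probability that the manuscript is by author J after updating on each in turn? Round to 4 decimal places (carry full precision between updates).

0.0170

Each posterior becomes the prior for the next update.
After 'absent': normaliser = 0.75·0.2000 + 0.1·0.3000 + 0.35·0.5000; P(author P) ≈ 0.4225, P(author J) ≈ 0.0845, P(author M) ≈ 0.4930
After 'absent': normaliser = 0.75·0.4225 + 0.1·0.0845 + 0.35·0.4930; P(author P) ≈ 0.6365, P(author J) ≈ 0.0170, P(author M) ≈ 0.3465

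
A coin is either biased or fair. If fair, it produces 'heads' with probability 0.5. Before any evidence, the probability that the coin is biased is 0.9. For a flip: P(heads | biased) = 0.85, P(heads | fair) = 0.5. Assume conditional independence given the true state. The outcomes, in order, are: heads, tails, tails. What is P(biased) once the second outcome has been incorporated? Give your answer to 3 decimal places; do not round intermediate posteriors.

0.821

Each posterior becomes the prior for the next update.
After 'heads': P(biased) = 0.85·0.9000 / (0.85·0.9000 + 0.5·0.1000) ≈ 0.9387
After 'tails': P(biased) = 0.15·0.9387 / (0.15·0.9387 + 0.5·0.0613) ≈ 0.8211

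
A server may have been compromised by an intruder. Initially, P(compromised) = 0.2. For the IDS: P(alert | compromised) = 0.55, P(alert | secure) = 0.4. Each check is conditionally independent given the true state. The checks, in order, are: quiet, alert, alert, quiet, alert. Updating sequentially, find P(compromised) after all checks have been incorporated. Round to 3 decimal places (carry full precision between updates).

After 'quiet': P(compromised) = 0.45·0.2000 / (0.45·0.2000 + 0.6·0.8000) ≈ 0.1579
After 'alert': P(compromised) = 0.55·0.1579 / (0.55·0.1579 + 0.4·0.8421) ≈ 0.2050
After 'alert': P(compromised) = 0.55·0.2050 / (0.55·0.2050 + 0.4·0.7950) ≈ 0.2617
After 'quiet': P(compromised) = 0.45·0.2617 / (0.45·0.2617 + 0.6·0.7383) ≈ 0.2100
After 'alert': P(compromised) = 0.55·0.2100 / (0.55·0.2100 + 0.4·0.7900) ≈ 0.2677

0.268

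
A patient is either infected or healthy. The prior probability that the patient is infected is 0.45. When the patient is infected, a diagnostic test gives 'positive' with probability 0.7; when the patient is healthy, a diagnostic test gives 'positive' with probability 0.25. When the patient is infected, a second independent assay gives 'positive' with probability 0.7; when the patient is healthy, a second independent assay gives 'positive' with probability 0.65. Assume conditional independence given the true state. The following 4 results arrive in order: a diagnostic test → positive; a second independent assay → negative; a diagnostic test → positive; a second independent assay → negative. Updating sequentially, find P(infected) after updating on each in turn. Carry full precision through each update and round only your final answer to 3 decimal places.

Apply Bayes' rule sequentially, carrying P(infected) forward.
After a diagnostic test='positive': P(infected) = 0.7·0.4500 / (0.7·0.4500 + 0.25·0.5500) ≈ 0.6961
After a second independent assay='negative': P(infected) = 0.3·0.6961 / (0.3·0.6961 + 0.35·0.3039) ≈ 0.6626
After a diagnostic test='positive': P(infected) = 0.7·0.6626 / (0.7·0.6626 + 0.25·0.3374) ≈ 0.8461
After a second independent assay='negative': P(infected) = 0.3·0.8461 / (0.3·0.8461 + 0.35·0.1539) ≈ 0.8250

0.825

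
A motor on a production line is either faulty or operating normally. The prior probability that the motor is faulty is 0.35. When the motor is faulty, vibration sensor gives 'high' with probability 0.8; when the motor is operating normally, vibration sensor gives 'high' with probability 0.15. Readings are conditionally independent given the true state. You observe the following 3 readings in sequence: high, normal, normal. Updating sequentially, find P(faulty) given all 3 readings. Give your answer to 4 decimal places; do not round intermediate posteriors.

After 'high': P(faulty) = 0.8·0.3500 / (0.8·0.3500 + 0.15·0.6500) ≈ 0.7417
After 'normal': P(faulty) = 0.2·0.7417 / (0.2·0.7417 + 0.85·0.2583) ≈ 0.4032
After 'normal': P(faulty) = 0.2·0.4032 / (0.2·0.4032 + 0.85·0.5968) ≈ 0.1372

0.1372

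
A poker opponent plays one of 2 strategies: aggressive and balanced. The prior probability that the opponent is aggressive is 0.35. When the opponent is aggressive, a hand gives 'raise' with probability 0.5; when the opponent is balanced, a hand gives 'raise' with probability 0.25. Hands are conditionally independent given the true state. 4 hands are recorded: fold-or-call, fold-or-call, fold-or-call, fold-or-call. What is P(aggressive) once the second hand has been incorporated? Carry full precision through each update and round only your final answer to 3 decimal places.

After 'fold-or-call': P(aggressive) = 0.5·0.3500 / (0.5·0.3500 + 0.75·0.6500) ≈ 0.2642
After 'fold-or-call': P(aggressive) = 0.5·0.2642 / (0.5·0.2642 + 0.75·0.7358) ≈ 0.1931

0.193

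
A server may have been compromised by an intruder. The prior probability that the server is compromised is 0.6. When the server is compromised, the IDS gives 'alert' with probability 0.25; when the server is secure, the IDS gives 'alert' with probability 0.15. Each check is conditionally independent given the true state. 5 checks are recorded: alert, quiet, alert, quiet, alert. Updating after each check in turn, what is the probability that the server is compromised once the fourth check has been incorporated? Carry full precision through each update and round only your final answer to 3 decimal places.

0.764

After 'alert': P(compromised) = 0.25·0.6000 / (0.25·0.6000 + 0.15·0.4000) ≈ 0.7143
After 'quiet': P(compromised) = 0.75·0.7143 / (0.75·0.7143 + 0.85·0.2857) ≈ 0.6881
After 'alert': P(compromised) = 0.25·0.6881 / (0.25·0.6881 + 0.15·0.3119) ≈ 0.7862
After 'quiet': P(compromised) = 0.75·0.7862 / (0.75·0.7862 + 0.85·0.2138) ≈ 0.7644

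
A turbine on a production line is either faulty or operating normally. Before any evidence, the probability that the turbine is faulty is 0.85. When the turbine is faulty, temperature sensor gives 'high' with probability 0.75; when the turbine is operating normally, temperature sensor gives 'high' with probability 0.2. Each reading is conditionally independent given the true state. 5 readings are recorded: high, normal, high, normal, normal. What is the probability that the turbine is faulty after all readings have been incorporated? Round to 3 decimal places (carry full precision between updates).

After 'high': P(faulty) = 0.75·0.8500 / (0.75·0.8500 + 0.2·0.1500) ≈ 0.9551
After 'normal': P(faulty) = 0.25·0.9551 / (0.25·0.9551 + 0.8·0.0449) ≈ 0.8691
After 'high': P(faulty) = 0.75·0.8691 / (0.75·0.8691 + 0.2·0.1309) ≈ 0.9614
After 'normal': P(faulty) = 0.25·0.9614 / (0.25·0.9614 + 0.8·0.0386) ≈ 0.8861
After 'normal': P(faulty) = 0.25·0.8861 / (0.25·0.8861 + 0.8·0.1139) ≈ 0.7086

0.709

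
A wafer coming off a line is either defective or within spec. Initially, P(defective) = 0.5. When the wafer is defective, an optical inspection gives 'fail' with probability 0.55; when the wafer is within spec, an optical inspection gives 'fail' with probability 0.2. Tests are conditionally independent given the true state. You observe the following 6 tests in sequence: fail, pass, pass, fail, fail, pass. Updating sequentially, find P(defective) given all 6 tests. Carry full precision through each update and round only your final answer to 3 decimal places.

0.787

Each posterior becomes the prior for the next update.
After 'fail': P(defective) = 0.55·0.5000 / (0.55·0.5000 + 0.2·0.5000) ≈ 0.7333
After 'pass': P(defective) = 0.45·0.7333 / (0.45·0.7333 + 0.8·0.2667) ≈ 0.6074
After 'pass': P(defective) = 0.45·0.6074 / (0.45·0.6074 + 0.8·0.3926) ≈ 0.4653
After 'fail': P(defective) = 0.55·0.4653 / (0.55·0.4653 + 0.2·0.5347) ≈ 0.7053
After 'fail': P(defective) = 0.55·0.7053 / (0.55·0.7053 + 0.2·0.2947) ≈ 0.8681
After 'pass': P(defective) = 0.45·0.8681 / (0.45·0.8681 + 0.8·0.1319) ≈ 0.7873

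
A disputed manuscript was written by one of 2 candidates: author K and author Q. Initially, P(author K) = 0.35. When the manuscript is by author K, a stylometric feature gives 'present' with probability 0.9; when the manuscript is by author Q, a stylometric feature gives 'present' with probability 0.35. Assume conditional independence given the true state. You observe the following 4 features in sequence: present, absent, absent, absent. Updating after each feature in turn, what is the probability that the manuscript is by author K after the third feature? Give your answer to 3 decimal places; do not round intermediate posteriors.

After 'present': P(author K) = 0.9·0.3500 / (0.9·0.3500 + 0.35·0.6500) ≈ 0.5806
After 'absent': P(author K) = 0.1·0.5806 / (0.1·0.5806 + 0.65·0.4194) ≈ 0.1756
After 'absent': P(author K) = 0.1·0.1756 / (0.1·0.1756 + 0.65·0.8244) ≈ 0.0317

0.032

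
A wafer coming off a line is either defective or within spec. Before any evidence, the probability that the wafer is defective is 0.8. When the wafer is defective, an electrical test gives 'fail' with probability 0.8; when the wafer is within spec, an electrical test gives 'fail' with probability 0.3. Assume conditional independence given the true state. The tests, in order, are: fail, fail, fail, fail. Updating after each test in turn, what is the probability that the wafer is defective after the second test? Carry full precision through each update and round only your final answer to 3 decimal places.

Apply Bayes' rule sequentially, carrying P(defective) forward.
After 'fail': P(defective) = 0.8·0.8000 / (0.8·0.8000 + 0.3·0.2000) ≈ 0.9143
After 'fail': P(defective) = 0.8·0.9143 / (0.8·0.9143 + 0.3·0.0857) ≈ 0.9660

0.966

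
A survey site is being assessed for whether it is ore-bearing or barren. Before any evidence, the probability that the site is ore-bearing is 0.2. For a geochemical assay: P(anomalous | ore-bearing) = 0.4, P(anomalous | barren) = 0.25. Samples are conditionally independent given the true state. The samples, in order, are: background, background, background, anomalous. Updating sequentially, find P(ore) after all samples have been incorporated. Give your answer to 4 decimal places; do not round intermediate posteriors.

Each posterior becomes the prior for the next update.
After 'background': P(ore) = 0.6·0.2000 / (0.6·0.2000 + 0.75·0.8000) ≈ 0.1667
After 'background': P(ore) = 0.6·0.1667 / (0.6·0.1667 + 0.75·0.8333) ≈ 0.1379
After 'background': P(ore) = 0.6·0.1379 / (0.6·0.1379 + 0.75·0.8621) ≈ 0.1135
After 'anomalous': P(ore) = 0.4·0.1135 / (0.4·0.1135 + 0.25·0.8865) ≈ 0.1700

0.1700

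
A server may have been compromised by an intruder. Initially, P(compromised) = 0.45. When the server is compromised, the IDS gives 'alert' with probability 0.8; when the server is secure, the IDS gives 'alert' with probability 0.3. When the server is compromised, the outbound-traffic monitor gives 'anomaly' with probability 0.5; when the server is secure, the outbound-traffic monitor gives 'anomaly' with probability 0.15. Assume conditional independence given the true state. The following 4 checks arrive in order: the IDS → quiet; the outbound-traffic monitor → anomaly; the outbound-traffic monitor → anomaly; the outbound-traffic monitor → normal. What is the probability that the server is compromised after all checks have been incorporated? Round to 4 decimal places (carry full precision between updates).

After the IDS='quiet': P(compromised) = 0.2·0.4500 / (0.2·0.4500 + 0.7·0.5500) ≈ 0.1895
After the outbound-traffic monitor='anomaly': P(compromised) = 0.5·0.1895 / (0.5·0.1895 + 0.15·0.8105) ≈ 0.4380
After the outbound-traffic monitor='anomaly': P(compromised) = 0.5·0.4380 / (0.5·0.4380 + 0.15·0.5620) ≈ 0.7220
After the outbound-traffic monitor='normal': P(compromised) = 0.5·0.7220 / (0.5·0.7220 + 0.85·0.2780) ≈ 0.6044

0.6044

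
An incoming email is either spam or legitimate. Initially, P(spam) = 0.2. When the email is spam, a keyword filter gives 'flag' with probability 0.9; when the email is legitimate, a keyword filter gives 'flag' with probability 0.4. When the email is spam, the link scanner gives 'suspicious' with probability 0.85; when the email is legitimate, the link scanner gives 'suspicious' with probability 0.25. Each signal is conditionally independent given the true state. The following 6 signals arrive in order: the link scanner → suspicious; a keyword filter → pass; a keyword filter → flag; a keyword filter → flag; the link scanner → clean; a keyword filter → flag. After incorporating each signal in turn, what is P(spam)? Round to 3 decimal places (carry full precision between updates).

After the link scanner='suspicious': P(spam) = 0.85·0.2000 / (0.85·0.2000 + 0.25·0.8000) ≈ 0.4595
After a keyword filter='pass': P(spam) = 0.1·0.4595 / (0.1·0.4595 + 0.6·0.5405) ≈ 0.1241
After a keyword filter='flag': P(spam) = 0.9·0.1241 / (0.9·0.1241 + 0.4·0.8759) ≈ 0.2417
After a keyword filter='flag': P(spam) = 0.9·0.2417 / (0.9·0.2417 + 0.4·0.7583) ≈ 0.4177
After the link scanner='clean': P(spam) = 0.15·0.4177 / (0.15·0.4177 + 0.75·0.5823) ≈ 0.1254
After a keyword filter='flag': P(spam) = 0.9·0.1254 / (0.9·0.1254 + 0.4·0.8746) ≈ 0.2440

0.244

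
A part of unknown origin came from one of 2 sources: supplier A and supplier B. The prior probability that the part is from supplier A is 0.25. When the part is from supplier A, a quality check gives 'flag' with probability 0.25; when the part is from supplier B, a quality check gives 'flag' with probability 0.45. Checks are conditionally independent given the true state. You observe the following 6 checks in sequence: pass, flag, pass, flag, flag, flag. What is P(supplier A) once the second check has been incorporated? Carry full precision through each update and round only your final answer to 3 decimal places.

After 'pass': P(supplier A) = 0.75·0.2500 / (0.75·0.2500 + 0.55·0.7500) ≈ 0.3125
After 'flag': P(supplier A) = 0.25·0.3125 / (0.25·0.3125 + 0.45·0.6875) ≈ 0.2016

0.202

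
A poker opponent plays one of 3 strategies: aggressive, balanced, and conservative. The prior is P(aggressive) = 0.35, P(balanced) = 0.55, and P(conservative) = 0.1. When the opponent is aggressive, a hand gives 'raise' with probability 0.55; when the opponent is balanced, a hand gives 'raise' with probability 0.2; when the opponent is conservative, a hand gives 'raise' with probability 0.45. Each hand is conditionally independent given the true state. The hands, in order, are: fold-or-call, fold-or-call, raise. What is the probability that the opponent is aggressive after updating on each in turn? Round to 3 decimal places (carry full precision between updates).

0.317

Apply Bayes' rule sequentially, carrying P(aggressive) forward.
After 'fold-or-call': normaliser = 0.45·0.3500 + 0.8·0.5500 + 0.55·0.1000; P(aggressive) ≈ 0.2414, P(balanced) ≈ 0.6743, P(conservative) ≈ 0.0843
After 'fold-or-call': normaliser = 0.45·0.2414 + 0.8·0.6743 + 0.55·0.0843; P(aggressive) ≈ 0.1564, P(balanced) ≈ 0.7768, P(conservative) ≈ 0.0668
After 'raise': normaliser = 0.55·0.1564 + 0.2·0.7768 + 0.45·0.0668; P(aggressive) ≈ 0.3169, P(balanced) ≈ 0.5724, P(conservative) ≈ 0.1107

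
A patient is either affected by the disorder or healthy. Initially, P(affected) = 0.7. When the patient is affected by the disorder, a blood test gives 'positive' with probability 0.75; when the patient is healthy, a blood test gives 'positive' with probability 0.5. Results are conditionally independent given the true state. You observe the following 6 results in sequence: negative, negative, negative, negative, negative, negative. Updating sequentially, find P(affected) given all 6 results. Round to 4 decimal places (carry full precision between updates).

After 'negative': P(affected) = 0.25·0.7000 / (0.25·0.7000 + 0.5·0.3000) ≈ 0.5385
After 'negative': P(affected) = 0.25·0.5385 / (0.25·0.5385 + 0.5·0.4615) ≈ 0.3684
After 'negative': P(affected) = 0.25·0.3684 / (0.25·0.3684 + 0.5·0.6316) ≈ 0.2258
After 'negative': P(affected) = 0.25·0.2258 / (0.25·0.2258 + 0.5·0.7742) ≈ 0.1273
After 'negative': P(affected) = 0.25·0.1273 / (0.25·0.1273 + 0.5·0.8727) ≈ 0.0680
After 'negative': P(affected) = 0.25·0.0680 / (0.25·0.0680 + 0.5·0.9320) ≈ 0.0352

0.0352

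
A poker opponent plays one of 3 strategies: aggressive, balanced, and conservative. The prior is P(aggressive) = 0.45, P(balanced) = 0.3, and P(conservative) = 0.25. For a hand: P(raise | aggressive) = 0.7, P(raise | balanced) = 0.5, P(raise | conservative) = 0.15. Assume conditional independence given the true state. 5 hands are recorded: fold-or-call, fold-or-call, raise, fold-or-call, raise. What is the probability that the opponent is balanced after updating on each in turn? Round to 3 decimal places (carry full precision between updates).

0.499

Apply Bayes' rule sequentially, carrying P(balanced) forward.
After 'fold-or-call': normaliser = 0.3·0.4500 + 0.5·0.3000 + 0.85·0.2500; P(aggressive) ≈ 0.2714, P(balanced) ≈ 0.3015, P(conservative) ≈ 0.4271
After 'fold-or-call': normaliser = 0.3·0.2714 + 0.5·0.3015 + 0.85·0.4271; P(aggressive) ≈ 0.1368, P(balanced) ≈ 0.2533, P(conservative) ≈ 0.6100
After 'raise': normaliser = 0.7·0.1368 + 0.5·0.2533 + 0.15·0.6100; P(aggressive) ≈ 0.3050, P(balanced) ≈ 0.4035, P(conservative) ≈ 0.2915
After 'fold-or-call': normaliser = 0.3·0.3050 + 0.5·0.4035 + 0.85·0.2915; P(aggressive) ≈ 0.1691, P(balanced) ≈ 0.3729, P(conservative) ≈ 0.4580
After 'raise': normaliser = 0.7·0.1691 + 0.5·0.3729 + 0.15·0.4580; P(aggressive) ≈ 0.3170, P(balanced) ≈ 0.4991, P(conservative) ≈ 0.1839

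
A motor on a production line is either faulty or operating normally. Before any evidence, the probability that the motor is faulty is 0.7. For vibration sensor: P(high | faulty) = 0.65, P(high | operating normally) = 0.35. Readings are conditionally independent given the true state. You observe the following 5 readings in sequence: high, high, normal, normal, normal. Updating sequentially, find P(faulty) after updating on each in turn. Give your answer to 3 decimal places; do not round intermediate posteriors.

0.557

After 'high': P(faulty) = 0.65·0.7000 / (0.65·0.7000 + 0.35·0.3000) ≈ 0.8125
After 'high': P(faulty) = 0.65·0.8125 / (0.65·0.8125 + 0.35·0.1875) ≈ 0.8895
After 'normal': P(faulty) = 0.35·0.8895 / (0.35·0.8895 + 0.65·0.1105) ≈ 0.8125
After 'normal': P(faulty) = 0.35·0.8125 / (0.35·0.8125 + 0.65·0.1875) ≈ 0.7000
After 'normal': P(faulty) = 0.35·0.7000 / (0.35·0.7000 + 0.65·0.3000) ≈ 0.5568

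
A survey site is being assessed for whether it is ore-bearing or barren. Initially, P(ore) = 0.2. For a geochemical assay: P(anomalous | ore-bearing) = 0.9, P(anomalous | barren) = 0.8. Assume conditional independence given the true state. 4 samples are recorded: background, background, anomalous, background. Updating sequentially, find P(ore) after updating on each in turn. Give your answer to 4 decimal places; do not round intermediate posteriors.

0.0340

Each posterior becomes the prior for the next update.
After 'background': P(ore) = 0.1·0.2000 / (0.1·0.2000 + 0.2·0.8000) ≈ 0.1111
After 'background': P(ore) = 0.1·0.1111 / (0.1·0.1111 + 0.2·0.8889) ≈ 0.0588
After 'anomalous': P(ore) = 0.9·0.0588 / (0.9·0.0588 + 0.8·0.9412) ≈ 0.0657
After 'background': P(ore) = 0.1·0.0657 / (0.1·0.0657 + 0.2·0.9343) ≈ 0.0340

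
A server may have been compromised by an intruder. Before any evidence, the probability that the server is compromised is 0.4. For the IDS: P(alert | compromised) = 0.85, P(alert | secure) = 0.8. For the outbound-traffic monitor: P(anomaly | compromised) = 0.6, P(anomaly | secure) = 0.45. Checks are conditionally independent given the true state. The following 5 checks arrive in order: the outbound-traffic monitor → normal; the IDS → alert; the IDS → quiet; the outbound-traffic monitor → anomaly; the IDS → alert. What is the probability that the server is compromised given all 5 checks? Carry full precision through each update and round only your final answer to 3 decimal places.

After the outbound-traffic monitor='normal': P(compromised) = 0.4·0.4000 / (0.4·0.4000 + 0.55·0.6000) ≈ 0.3265
After the IDS='alert': P(compromised) = 0.85·0.3265 / (0.85·0.3265 + 0.8·0.6735) ≈ 0.3400
After the IDS='quiet': P(compromised) = 0.15·0.3400 / (0.15·0.3400 + 0.2·0.6600) ≈ 0.2787
After the outbound-traffic monitor='anomaly': P(compromised) = 0.6·0.2787 / (0.6·0.2787 + 0.45·0.7213) ≈ 0.3400
After the IDS='alert': P(compromised) = 0.85·0.3400 / (0.85·0.3400 + 0.8·0.6600) ≈ 0.3537

0.354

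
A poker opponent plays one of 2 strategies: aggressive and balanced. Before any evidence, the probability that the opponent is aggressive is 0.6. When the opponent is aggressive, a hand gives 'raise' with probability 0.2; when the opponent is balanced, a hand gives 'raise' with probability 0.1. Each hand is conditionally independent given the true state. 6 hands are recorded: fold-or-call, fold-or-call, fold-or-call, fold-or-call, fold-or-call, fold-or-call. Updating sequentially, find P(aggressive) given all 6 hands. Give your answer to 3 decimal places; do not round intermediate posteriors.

Apply Bayes' rule sequentially, carrying P(aggressive) forward.
After 'fold-or-call': P(aggressive) = 0.8·0.6000 / (0.8·0.6000 + 0.9·0.4000) ≈ 0.5714
After 'fold-or-call': P(aggressive) = 0.8·0.5714 / (0.8·0.5714 + 0.9·0.4286) ≈ 0.5424
After 'fold-or-call': P(aggressive) = 0.8·0.5424 / (0.8·0.5424 + 0.9·0.4576) ≈ 0.5130
After 'fold-or-call': P(aggressive) = 0.8·0.5130 / (0.8·0.5130 + 0.9·0.4870) ≈ 0.4836
After 'fold-or-call': P(aggressive) = 0.8·0.4836 / (0.8·0.4836 + 0.9·0.5164) ≈ 0.4543
After 'fold-or-call': P(aggressive) = 0.8·0.4543 / (0.8·0.4543 + 0.9·0.5457) ≈ 0.4253

0.425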